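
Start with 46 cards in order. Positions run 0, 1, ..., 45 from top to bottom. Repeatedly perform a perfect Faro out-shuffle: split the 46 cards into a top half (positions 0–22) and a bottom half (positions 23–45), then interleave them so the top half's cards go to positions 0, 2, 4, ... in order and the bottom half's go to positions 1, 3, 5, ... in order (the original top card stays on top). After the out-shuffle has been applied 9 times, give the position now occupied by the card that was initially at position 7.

29

Track the card's position through each out-shuffle:
7 → 14 → 28 → 11 → 22 → 44 → 43 → 41 → 37 → 29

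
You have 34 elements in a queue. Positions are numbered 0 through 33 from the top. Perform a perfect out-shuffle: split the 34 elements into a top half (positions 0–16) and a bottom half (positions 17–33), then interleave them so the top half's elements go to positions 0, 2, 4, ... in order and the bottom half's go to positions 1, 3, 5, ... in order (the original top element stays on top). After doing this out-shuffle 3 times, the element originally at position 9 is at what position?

Track the element's position through each out-shuffle:
9 → 18 → 3 → 6

6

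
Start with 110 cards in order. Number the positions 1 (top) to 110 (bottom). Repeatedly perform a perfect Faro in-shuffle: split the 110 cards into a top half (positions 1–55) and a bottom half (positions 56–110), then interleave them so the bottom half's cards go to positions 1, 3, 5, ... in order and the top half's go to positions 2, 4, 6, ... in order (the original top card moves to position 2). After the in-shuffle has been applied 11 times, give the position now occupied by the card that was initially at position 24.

90

Track the card's position through each in-shuffle:
24 → 48 → 96 → 81 → 51 → 102 → 93 → 75 → 39 → 78 → 45 → 90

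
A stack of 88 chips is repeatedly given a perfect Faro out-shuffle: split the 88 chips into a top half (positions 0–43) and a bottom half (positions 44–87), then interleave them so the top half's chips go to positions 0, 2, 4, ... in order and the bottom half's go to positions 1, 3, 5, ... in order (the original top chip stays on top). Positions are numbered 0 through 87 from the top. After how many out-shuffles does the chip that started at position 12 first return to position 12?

Follow position 12 under repeated out-shuffles:
12 → 24 → 48 → 9 → 18 → 36 → 72 → 57 → ... → 12 (length 28)
It first returns after 28 out-shuffles.

28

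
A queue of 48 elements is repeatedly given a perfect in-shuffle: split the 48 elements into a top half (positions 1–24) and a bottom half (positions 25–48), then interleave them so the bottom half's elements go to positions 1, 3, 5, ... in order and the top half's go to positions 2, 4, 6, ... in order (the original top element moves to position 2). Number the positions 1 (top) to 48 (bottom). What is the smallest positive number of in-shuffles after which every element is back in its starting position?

21

The in-shuffle permutes the 48 positions with cycle lengths [3, 3, 21, 21].
Every element is home exactly when every cycle has completed a whole number of laps, i.e. after lcm(3, 21) = 21 in-shuffles.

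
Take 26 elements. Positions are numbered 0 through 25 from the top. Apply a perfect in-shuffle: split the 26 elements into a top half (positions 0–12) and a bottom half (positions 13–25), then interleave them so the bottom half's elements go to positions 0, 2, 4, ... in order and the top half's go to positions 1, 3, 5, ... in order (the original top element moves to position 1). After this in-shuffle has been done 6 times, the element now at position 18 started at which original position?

9

Work backwards from position 18, undoing one in-shuffle at a time:
18 ← 22 ← 24 ← 25 ← 12 ← 19 ← 9
So the element now at position 18 started at position 9.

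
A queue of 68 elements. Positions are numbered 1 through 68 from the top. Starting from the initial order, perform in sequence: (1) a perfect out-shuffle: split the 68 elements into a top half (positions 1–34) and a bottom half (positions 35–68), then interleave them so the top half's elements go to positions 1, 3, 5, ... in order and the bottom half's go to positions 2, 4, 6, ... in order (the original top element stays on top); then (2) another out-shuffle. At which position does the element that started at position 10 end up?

37

Track the element from position 10 forward through each operation:
  after op 1 (out-shuffle): 10 → 19
  after op 2 (out-shuffle): 19 → 37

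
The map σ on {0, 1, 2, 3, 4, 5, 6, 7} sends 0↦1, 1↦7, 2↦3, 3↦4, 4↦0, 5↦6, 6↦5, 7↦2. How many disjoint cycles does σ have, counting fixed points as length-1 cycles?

2

Cycle decomposition: (0 1 7 2 3 4) (5 6).
2 cycles.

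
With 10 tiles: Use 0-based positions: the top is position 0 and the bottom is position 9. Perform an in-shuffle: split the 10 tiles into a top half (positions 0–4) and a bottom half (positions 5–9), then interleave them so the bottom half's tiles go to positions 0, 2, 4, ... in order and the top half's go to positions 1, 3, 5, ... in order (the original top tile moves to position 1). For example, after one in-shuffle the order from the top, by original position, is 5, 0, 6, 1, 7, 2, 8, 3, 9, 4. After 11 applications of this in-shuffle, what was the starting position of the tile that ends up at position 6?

Work backwards from position 6, undoing one in-shuffle at a time:
6 ← 8 ← 9 ← 4 ← 7 ← 3 ← 1 ← 0 ← 5 ← 2 ← 6 ← 8
So the tile now at position 6 started at position 8.

8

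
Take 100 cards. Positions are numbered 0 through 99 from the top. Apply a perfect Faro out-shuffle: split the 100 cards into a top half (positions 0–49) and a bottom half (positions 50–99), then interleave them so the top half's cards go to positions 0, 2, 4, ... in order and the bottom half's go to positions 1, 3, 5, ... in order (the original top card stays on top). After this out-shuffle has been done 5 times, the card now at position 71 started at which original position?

61

Work backwards from position 71, undoing one out-shuffle at a time:
71 ← 85 ← 92 ← 46 ← 23 ← 61
So the card now at position 71 started at position 61.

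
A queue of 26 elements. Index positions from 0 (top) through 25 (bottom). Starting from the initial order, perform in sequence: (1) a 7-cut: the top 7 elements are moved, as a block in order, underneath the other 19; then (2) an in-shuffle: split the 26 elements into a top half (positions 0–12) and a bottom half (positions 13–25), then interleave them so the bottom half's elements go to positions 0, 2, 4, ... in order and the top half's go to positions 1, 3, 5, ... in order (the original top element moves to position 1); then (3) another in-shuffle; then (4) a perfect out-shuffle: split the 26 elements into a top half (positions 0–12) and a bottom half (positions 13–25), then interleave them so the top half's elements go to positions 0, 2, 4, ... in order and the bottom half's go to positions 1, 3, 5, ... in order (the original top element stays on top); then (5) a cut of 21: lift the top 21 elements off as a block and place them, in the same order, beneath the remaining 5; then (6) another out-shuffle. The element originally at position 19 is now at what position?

Track the element from position 19 forward through each operation:
  after op 1 (cut 7): 19 → 12
  after op 2 (in-shuffle): 12 → 25
  after op 3 (in-shuffle): 25 → 24
  after op 4 (out-shuffle): 24 → 23
  after op 5 (cut 21): 23 → 2
  after op 6 (out-shuffle): 2 → 4

4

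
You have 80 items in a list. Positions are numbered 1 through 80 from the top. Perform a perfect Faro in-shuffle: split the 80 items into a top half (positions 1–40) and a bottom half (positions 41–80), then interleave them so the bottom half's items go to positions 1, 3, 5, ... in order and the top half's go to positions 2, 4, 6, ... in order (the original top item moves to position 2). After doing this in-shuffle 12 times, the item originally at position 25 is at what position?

16

Track the item's position through each in-shuffle:
25 → 50 → 19 → 38 → 76 → 71 → 61 → 41 → 1 → 2 → 4 → 8 → 16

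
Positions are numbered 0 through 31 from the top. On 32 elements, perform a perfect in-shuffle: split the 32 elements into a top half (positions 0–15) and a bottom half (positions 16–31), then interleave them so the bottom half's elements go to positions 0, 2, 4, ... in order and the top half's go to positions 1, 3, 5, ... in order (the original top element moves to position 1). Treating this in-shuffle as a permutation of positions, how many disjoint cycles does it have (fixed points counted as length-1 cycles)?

4

Trace each unvisited position around until it returns:
(0 1 3 7 15 31 30 28 24 16) (2 5 11 23 14 29 26 20 8 17) (4 9 19 6 13 27 22 12 25 18) (10 21)
4 cycles in total.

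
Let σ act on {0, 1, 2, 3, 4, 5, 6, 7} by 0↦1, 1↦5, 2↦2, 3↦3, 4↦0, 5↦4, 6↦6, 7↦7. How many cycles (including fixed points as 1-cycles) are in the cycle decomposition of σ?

5

Cycle decomposition: (0 1 5 4) (2) (3) (6) (7).
5 cycles.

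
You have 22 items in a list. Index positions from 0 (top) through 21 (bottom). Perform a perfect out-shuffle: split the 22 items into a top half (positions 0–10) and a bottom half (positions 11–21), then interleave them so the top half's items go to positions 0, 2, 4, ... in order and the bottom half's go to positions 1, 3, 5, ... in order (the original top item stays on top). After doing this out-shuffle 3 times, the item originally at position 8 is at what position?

Track the item's position through each out-shuffle:
8 → 16 → 11 → 1

1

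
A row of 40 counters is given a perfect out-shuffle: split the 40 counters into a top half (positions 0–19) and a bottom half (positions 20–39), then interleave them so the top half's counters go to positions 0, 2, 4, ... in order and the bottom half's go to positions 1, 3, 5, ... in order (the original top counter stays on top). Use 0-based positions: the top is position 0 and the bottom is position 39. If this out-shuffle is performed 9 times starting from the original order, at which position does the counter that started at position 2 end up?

Track the counter's position through each out-shuffle:
2 → 4 → 8 → 16 → 32 → 25 → 11 → 22 → 5 → 10

10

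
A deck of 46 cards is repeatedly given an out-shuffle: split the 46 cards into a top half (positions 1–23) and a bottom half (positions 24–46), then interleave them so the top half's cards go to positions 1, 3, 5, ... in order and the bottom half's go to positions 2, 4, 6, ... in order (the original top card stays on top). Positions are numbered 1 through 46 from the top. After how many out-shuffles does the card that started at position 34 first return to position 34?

Follow position 34 under repeated out-shuffles:
34 → 22 → 43 → 40 → 34
It first returns after 4 out-shuffles.

4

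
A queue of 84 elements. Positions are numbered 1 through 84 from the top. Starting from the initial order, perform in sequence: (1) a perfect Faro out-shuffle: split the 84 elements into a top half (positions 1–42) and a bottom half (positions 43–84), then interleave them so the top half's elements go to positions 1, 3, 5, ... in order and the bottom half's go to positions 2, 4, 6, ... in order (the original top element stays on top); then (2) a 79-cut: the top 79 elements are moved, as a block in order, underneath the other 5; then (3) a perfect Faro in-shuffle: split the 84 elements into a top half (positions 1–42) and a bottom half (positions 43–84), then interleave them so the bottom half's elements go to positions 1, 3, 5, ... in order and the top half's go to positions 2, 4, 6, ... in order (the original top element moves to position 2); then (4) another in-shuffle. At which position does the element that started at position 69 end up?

Track the element from position 69 forward through each operation:
  after op 1 (out-shuffle): 69 → 54
  after op 2 (cut 79): 54 → 59
  after op 3 (in-shuffle): 59 → 33
  after op 4 (in-shuffle): 33 → 66

66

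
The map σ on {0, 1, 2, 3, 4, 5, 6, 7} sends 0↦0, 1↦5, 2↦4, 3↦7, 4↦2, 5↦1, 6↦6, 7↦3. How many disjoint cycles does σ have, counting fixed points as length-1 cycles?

Cycle decomposition: (0) (1 5) (2 4) (3 7) (6).
5 cycles.

5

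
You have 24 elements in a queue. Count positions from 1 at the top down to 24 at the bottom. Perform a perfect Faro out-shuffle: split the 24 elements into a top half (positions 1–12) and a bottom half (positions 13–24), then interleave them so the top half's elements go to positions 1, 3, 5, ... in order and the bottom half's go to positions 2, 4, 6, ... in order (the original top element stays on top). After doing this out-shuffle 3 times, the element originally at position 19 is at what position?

7

Track the element's position through each out-shuffle:
19 → 14 → 4 → 7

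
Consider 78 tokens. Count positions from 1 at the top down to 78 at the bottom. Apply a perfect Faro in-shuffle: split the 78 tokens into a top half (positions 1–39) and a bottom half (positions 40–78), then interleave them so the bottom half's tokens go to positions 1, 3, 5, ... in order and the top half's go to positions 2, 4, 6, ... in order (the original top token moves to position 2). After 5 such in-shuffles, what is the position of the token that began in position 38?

31

Track the token's position through each in-shuffle:
38 → 76 → 73 → 67 → 55 → 31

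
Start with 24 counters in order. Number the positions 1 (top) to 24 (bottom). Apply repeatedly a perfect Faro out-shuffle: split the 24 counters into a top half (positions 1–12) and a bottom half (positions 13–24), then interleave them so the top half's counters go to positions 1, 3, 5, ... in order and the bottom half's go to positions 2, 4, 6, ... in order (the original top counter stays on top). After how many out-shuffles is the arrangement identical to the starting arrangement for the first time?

11

The out-shuffle permutes the 24 positions with cycle lengths [1, 1, 11, 11].
Every counter is home exactly when every cycle has completed a whole number of laps, i.e. after lcm(1, 11) = 11 out-shuffles.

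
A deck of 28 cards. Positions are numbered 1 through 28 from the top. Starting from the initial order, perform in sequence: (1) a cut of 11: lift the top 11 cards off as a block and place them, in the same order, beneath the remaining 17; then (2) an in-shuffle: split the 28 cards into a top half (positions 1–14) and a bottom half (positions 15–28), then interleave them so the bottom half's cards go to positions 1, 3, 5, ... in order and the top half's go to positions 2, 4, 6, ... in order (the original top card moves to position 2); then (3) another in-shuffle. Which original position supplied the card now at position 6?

27

Undo the operations in reverse order, starting from position 6:
  undo op 3 (in-shuffle, from top half): 6 ← 3
  undo op 2 (in-shuffle, from bottom half): 3 ← 16
  undo op 1 (cut 11): 16 ← 27
So the card at position 6 came from original position 27.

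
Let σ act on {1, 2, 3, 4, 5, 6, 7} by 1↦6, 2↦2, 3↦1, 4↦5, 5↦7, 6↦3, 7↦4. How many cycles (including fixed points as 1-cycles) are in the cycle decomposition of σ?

3

Cycle decomposition: (1 6 3) (2) (4 5 7).
3 cycles.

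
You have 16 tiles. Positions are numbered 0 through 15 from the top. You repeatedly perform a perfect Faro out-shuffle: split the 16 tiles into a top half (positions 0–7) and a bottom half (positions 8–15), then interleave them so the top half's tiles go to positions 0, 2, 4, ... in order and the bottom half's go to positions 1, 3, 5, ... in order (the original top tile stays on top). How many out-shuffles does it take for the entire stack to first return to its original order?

The out-shuffle permutes the 16 positions with cycle lengths [1, 1, 2, 4, 4, 4].
Every tile is home exactly when every cycle has completed a whole number of laps, i.e. after lcm(1, 2, 4) = 4 out-shuffles.

4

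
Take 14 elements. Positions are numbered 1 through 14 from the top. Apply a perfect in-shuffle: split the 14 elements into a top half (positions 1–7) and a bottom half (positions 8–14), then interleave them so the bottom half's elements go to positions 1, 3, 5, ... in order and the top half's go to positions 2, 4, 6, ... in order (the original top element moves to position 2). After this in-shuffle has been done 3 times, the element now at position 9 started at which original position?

3

Work backwards from position 9, undoing one in-shuffle at a time:
9 ← 12 ← 6 ← 3
So the element now at position 9 started at position 3.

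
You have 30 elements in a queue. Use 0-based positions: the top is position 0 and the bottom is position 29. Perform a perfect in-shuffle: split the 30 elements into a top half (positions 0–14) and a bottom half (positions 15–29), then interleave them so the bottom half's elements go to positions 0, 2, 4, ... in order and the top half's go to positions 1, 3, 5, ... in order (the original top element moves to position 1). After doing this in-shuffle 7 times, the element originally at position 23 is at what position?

Track the element's position through each in-shuffle:
23 → 16 → 2 → 5 → 11 → 23 → 16 → 2

2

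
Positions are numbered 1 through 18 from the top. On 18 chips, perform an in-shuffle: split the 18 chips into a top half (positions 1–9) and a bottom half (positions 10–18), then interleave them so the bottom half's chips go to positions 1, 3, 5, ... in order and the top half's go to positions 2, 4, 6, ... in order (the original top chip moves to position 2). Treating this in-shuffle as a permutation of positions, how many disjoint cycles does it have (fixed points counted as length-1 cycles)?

Trace each unvisited position around until it returns:
(1 2 4 8 16 13 ... len 18)
1 cycle in total.

1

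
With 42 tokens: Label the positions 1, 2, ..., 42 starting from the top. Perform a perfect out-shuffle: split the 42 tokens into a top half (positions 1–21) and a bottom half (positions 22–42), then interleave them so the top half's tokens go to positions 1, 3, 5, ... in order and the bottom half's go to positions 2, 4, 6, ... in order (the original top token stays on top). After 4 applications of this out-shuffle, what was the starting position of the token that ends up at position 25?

23

Work backwards from position 25, undoing one out-shuffle at a time:
25 ← 13 ← 7 ← 4 ← 23
So the token now at position 25 started at position 23.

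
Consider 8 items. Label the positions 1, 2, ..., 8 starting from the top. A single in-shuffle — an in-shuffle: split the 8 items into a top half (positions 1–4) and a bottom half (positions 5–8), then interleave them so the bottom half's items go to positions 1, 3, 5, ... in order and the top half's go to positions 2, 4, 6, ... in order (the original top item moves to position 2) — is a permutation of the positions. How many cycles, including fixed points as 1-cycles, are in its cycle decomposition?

2

Trace each unvisited position around until it returns:
(1 2 4 8 7 5) (3 6)
2 cycles in total.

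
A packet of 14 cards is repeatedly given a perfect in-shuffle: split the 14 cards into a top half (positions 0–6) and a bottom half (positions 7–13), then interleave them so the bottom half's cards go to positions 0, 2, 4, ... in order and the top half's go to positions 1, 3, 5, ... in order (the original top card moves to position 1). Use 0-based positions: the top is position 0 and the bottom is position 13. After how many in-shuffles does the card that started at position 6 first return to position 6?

4

Follow position 6 under repeated in-shuffles:
6 → 13 → 12 → 10 → 6
It first returns after 4 in-shuffles.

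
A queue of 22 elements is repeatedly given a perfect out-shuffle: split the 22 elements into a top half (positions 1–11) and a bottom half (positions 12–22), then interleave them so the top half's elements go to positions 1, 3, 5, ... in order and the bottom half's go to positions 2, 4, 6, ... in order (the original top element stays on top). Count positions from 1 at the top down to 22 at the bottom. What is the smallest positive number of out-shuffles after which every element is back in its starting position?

The out-shuffle permutes the 22 positions with cycle lengths [1, 1, 2, 3, 3, 6, 6].
Every element is home exactly when every cycle has completed a whole number of laps, i.e. after lcm(1, 2, 3, 6) = 6 out-shuffles.

6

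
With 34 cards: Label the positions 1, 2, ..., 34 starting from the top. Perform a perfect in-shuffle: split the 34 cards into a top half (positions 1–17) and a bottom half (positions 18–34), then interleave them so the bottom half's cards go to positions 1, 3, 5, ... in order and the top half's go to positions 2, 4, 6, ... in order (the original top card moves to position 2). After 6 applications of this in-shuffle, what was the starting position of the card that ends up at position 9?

Work backwards from position 9, undoing one in-shuffle at a time:
9 ← 22 ← 11 ← 23 ← 29 ← 32 ← 16
So the card now at position 9 started at position 16.

16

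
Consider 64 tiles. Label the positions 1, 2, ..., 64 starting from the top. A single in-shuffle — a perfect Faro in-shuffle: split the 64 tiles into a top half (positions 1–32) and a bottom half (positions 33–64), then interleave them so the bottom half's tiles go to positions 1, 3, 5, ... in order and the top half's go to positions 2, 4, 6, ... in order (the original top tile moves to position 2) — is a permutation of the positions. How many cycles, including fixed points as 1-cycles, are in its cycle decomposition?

6

Trace each unvisited position around until it returns:
(1 2 4 8 16 32 ... len 12) (3 6 12 24 48 31 ... len 12) (5 10 20 40 15 30 ... len 12) (7 14 28 56 47 29 ... len 12) (11 22 44 23 46 27 ... len 12) (13 26 52 39)
6 cycles in total.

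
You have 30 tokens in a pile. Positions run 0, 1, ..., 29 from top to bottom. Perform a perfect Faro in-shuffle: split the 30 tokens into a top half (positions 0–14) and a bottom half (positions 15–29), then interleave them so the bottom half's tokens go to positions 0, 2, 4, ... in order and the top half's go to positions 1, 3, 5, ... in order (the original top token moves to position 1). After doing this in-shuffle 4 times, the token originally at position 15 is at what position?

Track the token's position through each in-shuffle:
15 → 0 → 1 → 3 → 7

7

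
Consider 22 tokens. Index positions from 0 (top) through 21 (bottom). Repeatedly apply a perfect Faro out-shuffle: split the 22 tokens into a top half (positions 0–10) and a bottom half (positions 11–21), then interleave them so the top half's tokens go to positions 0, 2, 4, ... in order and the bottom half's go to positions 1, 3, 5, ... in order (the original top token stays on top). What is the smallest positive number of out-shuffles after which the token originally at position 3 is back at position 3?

Follow position 3 under repeated out-shuffles:
3 → 6 → 12 → 3
It first returns after 3 out-shuffles.

3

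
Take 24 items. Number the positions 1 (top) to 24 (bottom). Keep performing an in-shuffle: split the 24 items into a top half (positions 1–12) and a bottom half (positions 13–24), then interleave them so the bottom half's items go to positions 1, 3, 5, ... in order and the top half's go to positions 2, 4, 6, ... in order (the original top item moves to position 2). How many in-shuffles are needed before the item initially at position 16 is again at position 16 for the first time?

20

Follow position 16 under repeated in-shuffles:
16 → 7 → 14 → 3 → 6 → 12 → 24 → 23 → 21 → 17 → 9 → 18 → 11 → 22 → 19 → 13 → 1 → 2 → 4 → 8 → 16
It first returns after 20 in-shuffles.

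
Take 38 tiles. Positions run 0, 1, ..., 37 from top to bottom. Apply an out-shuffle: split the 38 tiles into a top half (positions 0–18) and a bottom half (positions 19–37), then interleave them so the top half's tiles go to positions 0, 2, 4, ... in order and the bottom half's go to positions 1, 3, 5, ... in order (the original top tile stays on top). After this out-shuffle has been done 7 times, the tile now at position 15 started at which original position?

27

Work backwards from position 15, undoing one out-shuffle at a time:
15 ← 26 ← 13 ← 25 ← 31 ← 34 ← 17 ← 27
So the tile now at position 15 started at position 27.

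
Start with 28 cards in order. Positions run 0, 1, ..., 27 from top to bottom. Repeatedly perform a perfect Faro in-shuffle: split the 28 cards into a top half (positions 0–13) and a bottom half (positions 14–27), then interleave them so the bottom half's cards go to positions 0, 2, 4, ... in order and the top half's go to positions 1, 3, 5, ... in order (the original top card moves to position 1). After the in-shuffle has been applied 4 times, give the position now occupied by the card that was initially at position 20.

16

Track the card's position through each in-shuffle:
20 → 12 → 25 → 22 → 16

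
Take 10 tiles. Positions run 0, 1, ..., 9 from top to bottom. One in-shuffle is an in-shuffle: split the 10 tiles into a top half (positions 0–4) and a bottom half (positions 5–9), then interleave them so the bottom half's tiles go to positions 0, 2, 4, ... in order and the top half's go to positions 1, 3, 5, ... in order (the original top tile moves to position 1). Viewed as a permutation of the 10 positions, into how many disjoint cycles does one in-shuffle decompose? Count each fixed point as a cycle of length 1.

Trace each unvisited position around until it returns:
(0 1 3 7 4 9 8 6 2 5)
1 cycle in total.

1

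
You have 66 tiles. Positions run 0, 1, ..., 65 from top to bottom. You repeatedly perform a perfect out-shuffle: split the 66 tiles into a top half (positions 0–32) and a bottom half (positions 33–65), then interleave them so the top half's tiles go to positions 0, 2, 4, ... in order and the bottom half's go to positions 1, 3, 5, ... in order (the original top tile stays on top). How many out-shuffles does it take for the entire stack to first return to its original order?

12

The out-shuffle permutes the 66 positions with cycle lengths [1, 1, 4, 12, 12, 12, 12, 12].
Every tile is home exactly when every cycle has completed a whole number of laps, i.e. after lcm(1, 4, 12) = 12 out-shuffles.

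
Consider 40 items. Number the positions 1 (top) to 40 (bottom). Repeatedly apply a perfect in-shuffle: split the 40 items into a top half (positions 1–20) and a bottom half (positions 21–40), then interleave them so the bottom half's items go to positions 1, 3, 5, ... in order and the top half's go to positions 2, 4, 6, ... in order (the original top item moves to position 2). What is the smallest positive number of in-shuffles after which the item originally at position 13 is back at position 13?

20

Follow position 13 under repeated in-shuffles:
13 → 26 → 11 → 22 → 3 → 6 → 12 → 24 → 7 → 14 → 28 → 15 → 30 → 19 → 38 → 35 → 29 → 17 → 34 → 27 → 13
It first returns after 20 in-shuffles.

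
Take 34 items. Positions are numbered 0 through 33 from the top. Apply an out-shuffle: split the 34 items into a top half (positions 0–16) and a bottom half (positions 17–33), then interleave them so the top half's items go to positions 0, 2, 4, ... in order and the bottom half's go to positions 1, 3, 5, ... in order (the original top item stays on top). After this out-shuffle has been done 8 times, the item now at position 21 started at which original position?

Work backwards from position 21, undoing one out-shuffle at a time:
21 ← 27 ← 30 ← 15 ← 24 ← 12 ← 6 ← 3 ← 18
So the item now at position 21 started at position 18.

18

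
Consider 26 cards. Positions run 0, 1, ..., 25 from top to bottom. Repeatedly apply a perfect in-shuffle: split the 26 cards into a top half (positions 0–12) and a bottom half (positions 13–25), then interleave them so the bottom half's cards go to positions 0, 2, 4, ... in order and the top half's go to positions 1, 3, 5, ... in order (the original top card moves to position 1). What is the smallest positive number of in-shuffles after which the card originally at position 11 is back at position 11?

Follow position 11 under repeated in-shuffles:
11 → 23 → 20 → 14 → 2 → 5 → 11
It first returns after 6 in-shuffles.

6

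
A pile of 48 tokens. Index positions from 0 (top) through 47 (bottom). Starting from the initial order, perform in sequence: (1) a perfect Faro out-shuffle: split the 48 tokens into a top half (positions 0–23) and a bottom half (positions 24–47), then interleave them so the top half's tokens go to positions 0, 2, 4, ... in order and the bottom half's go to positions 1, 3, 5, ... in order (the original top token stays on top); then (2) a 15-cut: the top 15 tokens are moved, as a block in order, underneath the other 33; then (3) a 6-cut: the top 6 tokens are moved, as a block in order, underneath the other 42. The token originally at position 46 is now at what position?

Track the token from position 46 forward through each operation:
  after op 1 (out-shuffle): 46 → 45
  after op 2 (cut 15): 45 → 30
  after op 3 (cut 6): 30 → 24

24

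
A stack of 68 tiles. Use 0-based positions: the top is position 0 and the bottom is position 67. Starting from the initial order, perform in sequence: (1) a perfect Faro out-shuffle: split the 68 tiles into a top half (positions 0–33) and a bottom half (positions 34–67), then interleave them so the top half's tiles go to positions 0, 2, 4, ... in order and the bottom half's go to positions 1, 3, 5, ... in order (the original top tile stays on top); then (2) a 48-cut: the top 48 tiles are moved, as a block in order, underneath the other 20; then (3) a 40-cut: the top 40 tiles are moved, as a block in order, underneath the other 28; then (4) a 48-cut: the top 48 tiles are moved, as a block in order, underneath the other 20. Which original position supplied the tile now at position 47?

Undo the operations in reverse order, starting from position 47:
  undo op 4 (cut 48): 47 ← 27
  undo op 3 (cut 40): 27 ← 67
  undo op 2 (cut 48): 67 ← 47
  undo op 1 (out-shuffle, from bottom half): 47 ← 57
So the tile at position 47 came from original position 57.

57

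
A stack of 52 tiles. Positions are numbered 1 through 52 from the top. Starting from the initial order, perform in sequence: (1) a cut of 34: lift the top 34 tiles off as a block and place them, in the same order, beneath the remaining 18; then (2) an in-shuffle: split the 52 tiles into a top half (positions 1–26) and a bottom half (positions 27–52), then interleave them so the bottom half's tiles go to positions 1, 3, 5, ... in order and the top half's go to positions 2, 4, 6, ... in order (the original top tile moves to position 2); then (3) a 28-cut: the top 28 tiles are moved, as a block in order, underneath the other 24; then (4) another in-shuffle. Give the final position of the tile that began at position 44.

35

Track the tile from position 44 forward through each operation:
  after op 1 (cut 34): 44 → 10
  after op 2 (in-shuffle): 10 → 20
  after op 3 (cut 28): 20 → 44
  after op 4 (in-shuffle): 44 → 35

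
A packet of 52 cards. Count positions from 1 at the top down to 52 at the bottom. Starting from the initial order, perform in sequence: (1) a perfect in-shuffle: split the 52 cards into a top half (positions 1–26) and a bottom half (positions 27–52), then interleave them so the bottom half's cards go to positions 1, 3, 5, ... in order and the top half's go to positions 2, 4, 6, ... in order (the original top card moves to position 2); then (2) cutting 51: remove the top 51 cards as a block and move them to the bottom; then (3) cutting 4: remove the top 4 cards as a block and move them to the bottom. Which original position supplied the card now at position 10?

Undo the operations in reverse order, starting from position 10:
  undo op 3 (cut 4): 10 ← 14
  undo op 2 (cut 51): 14 ← 13
  undo op 1 (in-shuffle, from bottom half): 13 ← 33
So the card at position 10 came from original position 33.

33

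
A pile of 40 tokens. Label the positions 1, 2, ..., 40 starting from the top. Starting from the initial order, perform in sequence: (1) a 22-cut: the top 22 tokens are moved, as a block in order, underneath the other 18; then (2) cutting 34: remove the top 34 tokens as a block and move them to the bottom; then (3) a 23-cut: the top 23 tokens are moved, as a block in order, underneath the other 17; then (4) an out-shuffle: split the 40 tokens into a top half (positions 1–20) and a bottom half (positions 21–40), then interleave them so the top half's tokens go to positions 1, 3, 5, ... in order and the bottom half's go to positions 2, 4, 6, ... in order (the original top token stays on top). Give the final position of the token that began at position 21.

4

Track the token from position 21 forward through each operation:
  after op 1 (cut 22): 21 → 39
  after op 2 (cut 34): 39 → 5
  after op 3 (cut 23): 5 → 22
  after op 4 (out-shuffle): 22 → 4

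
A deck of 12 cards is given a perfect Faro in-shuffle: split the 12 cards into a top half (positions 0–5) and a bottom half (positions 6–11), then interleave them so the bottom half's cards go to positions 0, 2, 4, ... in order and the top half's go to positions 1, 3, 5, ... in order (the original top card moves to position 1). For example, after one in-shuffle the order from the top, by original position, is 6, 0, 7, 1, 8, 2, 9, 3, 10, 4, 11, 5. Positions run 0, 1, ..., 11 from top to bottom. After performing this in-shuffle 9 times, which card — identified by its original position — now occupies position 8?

Work backwards from position 8, undoing one in-shuffle at a time:
8 ← 10 ← 11 ← 5 ← 2 ← 7 ← 3 ← 1 ← 0 ← 6
So the card now at position 8 started at position 6.

6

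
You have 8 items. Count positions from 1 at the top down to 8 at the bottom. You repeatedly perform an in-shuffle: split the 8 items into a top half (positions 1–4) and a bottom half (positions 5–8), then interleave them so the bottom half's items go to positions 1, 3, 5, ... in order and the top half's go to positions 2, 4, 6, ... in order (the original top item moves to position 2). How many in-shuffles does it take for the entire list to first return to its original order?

6

The in-shuffle permutes the 8 positions with cycle lengths [2, 6].
Every item is home exactly when every cycle has completed a whole number of laps, i.e. after lcm(2, 6) = 6 in-shuffles.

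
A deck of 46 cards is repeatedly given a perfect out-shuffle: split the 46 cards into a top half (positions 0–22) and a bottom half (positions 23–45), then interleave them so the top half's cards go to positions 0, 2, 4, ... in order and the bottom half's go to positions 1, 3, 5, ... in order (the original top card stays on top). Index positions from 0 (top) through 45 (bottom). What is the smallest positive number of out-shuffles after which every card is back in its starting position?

12

The out-shuffle permutes the 46 positions with cycle lengths [1, 1, 2, 4, 4, 4, 6, 12, 12].
Every card is home exactly when every cycle has completed a whole number of laps, i.e. after lcm(1, 2, 4, 6, 12) = 12 out-shuffles.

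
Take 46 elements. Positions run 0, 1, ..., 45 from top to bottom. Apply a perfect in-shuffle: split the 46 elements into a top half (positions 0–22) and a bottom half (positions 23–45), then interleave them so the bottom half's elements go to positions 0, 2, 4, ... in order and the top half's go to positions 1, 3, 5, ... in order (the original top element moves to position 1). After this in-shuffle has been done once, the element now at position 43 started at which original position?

Work backwards from position 43, undoing one in-shuffle at a time:
43 ← 21
So the element now at position 43 started at position 21.

21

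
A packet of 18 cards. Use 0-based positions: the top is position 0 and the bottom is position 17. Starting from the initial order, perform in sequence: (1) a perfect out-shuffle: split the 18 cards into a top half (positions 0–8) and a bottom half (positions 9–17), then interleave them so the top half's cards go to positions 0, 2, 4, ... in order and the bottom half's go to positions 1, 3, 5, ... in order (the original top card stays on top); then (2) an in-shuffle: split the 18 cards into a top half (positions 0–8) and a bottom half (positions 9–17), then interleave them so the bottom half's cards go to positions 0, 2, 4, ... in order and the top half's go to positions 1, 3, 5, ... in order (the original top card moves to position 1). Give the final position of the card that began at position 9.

Track the card from position 9 forward through each operation:
  after op 1 (out-shuffle): 9 → 1
  after op 2 (in-shuffle): 1 → 3

3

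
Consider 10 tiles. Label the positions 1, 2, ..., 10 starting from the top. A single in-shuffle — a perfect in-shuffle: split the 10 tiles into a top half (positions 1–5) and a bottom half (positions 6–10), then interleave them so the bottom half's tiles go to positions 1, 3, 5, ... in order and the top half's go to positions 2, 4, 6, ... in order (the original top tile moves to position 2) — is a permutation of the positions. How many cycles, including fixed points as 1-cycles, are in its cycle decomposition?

Trace each unvisited position around until it returns:
(1 2 4 8 5 10 9 7 3 6)
1 cycle in total.

1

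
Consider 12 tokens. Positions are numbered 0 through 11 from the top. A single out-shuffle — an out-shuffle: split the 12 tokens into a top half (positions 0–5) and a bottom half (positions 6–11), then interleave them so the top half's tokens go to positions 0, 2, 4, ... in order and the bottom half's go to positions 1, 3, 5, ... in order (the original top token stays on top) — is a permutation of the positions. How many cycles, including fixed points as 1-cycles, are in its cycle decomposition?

3

Trace each unvisited position around until it returns:
(0) (1 2 4 8 5 10 9 7 3 6) (11)
3 cycles in total.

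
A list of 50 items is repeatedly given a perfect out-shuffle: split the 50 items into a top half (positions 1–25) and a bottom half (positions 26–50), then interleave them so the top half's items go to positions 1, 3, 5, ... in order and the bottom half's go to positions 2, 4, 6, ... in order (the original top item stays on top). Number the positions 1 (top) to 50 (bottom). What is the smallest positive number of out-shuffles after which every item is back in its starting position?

21

The out-shuffle permutes the 50 positions with cycle lengths [1, 1, 3, 3, 21, 21].
Every item is home exactly when every cycle has completed a whole number of laps, i.e. after lcm(1, 3, 21) = 21 out-shuffles.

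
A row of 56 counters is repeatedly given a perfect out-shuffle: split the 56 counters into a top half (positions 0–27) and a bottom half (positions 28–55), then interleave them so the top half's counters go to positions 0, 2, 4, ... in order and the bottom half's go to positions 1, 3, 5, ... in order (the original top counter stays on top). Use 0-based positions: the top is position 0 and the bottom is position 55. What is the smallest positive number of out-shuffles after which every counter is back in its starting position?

The out-shuffle permutes the 56 positions with cycle lengths [1, 1, 4, 10, 20, 20].
Every counter is home exactly when every cycle has completed a whole number of laps, i.e. after lcm(1, 4, 10, 20) = 20 out-shuffles.

20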